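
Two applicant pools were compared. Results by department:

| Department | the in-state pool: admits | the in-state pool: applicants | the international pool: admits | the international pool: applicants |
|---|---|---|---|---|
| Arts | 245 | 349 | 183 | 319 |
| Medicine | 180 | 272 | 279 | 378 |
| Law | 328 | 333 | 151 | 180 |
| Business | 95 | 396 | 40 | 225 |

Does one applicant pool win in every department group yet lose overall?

No

Arts: the in-state pool 245/349 = 70.2%, the international pool 183/319 = 57.4% → the in-state pool
Medicine: the in-state pool 180/272 = 66.2%, the international pool 279/378 = 73.8% → the international pool
Law: the in-state pool 328/333 = 98.5%, the international pool 151/180 = 83.9% → the in-state pool
Business: the in-state pool 95/396 = 24.0%, the international pool 40/225 = 17.8% → the in-state pool
Overall: the in-state pool 848/1350 = 62.8%, the international pool 653/1102 = 59.3% → the in-state pool
Neither sweeps: the in-state pool wins 3 of 4 groups, the international pool wins 1. The in-state pool wins overall but not every group — no Simpson reversal.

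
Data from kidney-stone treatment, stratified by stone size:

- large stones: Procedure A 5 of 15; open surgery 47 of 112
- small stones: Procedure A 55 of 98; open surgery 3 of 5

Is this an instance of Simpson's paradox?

Large stones: Procedure A 5/15 = 33.3%, open surgery 47/112 = 42.0% → open surgery
Small stones: Procedure A 55/98 = 56.1%, open surgery 3/5 = 60.0% → open surgery
Overall: Procedure A 60/113 = 53.1%, open surgery 50/117 = 42.7% → Procedure A
Open surgery wins each stone group but Procedure A wins overall — the comparison reverses. Open surgery's cases skew toward large stones, which has a lower base rate.

Yes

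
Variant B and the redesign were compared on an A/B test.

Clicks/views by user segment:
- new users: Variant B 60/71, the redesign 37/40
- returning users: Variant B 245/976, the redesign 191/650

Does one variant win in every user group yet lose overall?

No

New users: Variant B 60/71 = 84.5%, the redesign 37/40 = 92.5% → the redesign
Returning users: Variant B 245/976 = 25.1%, the redesign 191/650 = 29.4% → the redesign
Overall: Variant B 305/1047 = 29.1%, the redesign 228/690 = 33.0% → the redesign
The redesign wins overall and in every user group — no reversal.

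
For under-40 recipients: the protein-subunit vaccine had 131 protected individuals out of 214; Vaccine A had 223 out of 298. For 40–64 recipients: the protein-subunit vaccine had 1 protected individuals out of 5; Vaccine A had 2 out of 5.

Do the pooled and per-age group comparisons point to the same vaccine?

Under-40: the protein-subunit vaccine 131/214 = 61.2%, Vaccine A 223/298 = 74.8% → Vaccine A
40–64: the protein-subunit vaccine 1/5 = 20.0%, Vaccine A 2/5 = 40.0% → Vaccine A
Overall: the protein-subunit vaccine 132/219 = 60.3%, Vaccine A 225/303 = 74.3% → Vaccine A
Vaccine A wins overall and in every age group — no reversal.

Yes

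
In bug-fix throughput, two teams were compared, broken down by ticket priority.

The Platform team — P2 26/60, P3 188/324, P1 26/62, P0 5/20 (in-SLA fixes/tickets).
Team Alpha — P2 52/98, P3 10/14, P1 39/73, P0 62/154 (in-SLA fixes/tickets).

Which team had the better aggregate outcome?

P2: the Platform team 26/60 = 43.3%, Team Alpha 52/98 = 53.1% → Team Alpha
P3: the Platform team 188/324 = 58.0%, Team Alpha 10/14 = 71.4% → Team Alpha
P1: the Platform team 26/62 = 41.9%, Team Alpha 39/73 = 53.4% → Team Alpha
P0: the Platform team 5/20 = 25.0%, Team Alpha 62/154 = 40.3% → Team Alpha
Overall: the Platform team 245/466 = 52.6%, Team Alpha 163/339 = 48.1% → the Platform team
(Team Alpha wins every ticket group but the Platform team wins overall — Team Alpha's tickets skew toward the low-rate P0 group.)

the Platform team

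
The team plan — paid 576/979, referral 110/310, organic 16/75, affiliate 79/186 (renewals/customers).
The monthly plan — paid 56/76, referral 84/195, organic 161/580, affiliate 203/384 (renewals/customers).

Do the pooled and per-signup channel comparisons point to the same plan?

Paid: the team plan 576/979 = 58.8%, the monthly plan 56/76 = 73.7% → the monthly plan
Referral: the team plan 110/310 = 35.5%, the monthly plan 84/195 = 43.1% → the monthly plan
Organic: the team plan 16/75 = 21.3%, the monthly plan 161/580 = 27.8% → the monthly plan
Affiliate: the team plan 79/186 = 42.5%, the monthly plan 203/384 = 52.9% → the monthly plan
Overall: the team plan 781/1550 = 50.4%, the monthly plan 504/1235 = 40.8% → the team plan
The monthly plan wins each signup group but the team plan wins overall — the comparison reverses. The monthly plan's customers skew toward organic, which has a lower base rate.

No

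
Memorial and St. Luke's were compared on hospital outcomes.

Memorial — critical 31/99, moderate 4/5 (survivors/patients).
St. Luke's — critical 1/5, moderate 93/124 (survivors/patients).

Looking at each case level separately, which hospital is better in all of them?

Memorial

Critical: Memorial 31/99 = 31.3%, St. Luke's 1/5 = 20.0% → Memorial
Moderate: Memorial 4/5 = 80.0%, St. Luke's 93/124 = 75.0% → Memorial
Memorial has the higher rate in both groups.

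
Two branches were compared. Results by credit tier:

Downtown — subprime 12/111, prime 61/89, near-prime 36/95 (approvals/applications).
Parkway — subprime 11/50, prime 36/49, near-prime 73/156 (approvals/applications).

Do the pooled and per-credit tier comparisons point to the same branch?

Yes

Subprime: Downtown 12/111 = 10.8%, Parkway 11/50 = 22.0% → Parkway
Prime: Downtown 61/89 = 68.5%, Parkway 36/49 = 73.5% → Parkway
Near-prime: Downtown 36/95 = 37.9%, Parkway 73/156 = 46.8% → Parkway
Overall: Downtown 109/295 = 36.9%, Parkway 120/255 = 47.1% → Parkway
Parkway wins overall and in every credit group — no reversal.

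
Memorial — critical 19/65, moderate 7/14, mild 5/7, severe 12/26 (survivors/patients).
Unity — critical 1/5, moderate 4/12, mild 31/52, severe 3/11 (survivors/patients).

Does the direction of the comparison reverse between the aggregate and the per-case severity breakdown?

Yes

Critical: Memorial 19/65 = 29.2%, Unity 1/5 = 20.0% → Memorial
Moderate: Memorial 7/14 = 50.0%, Unity 4/12 = 33.3% → Memorial
Mild: Memorial 5/7 = 71.4%, Unity 31/52 = 59.6% → Memorial
Severe: Memorial 12/26 = 46.2%, Unity 3/11 = 27.3% → Memorial
Overall: Memorial 43/112 = 38.4%, Unity 39/80 = 48.8% → Unity
Memorial wins each case group but Unity wins overall — the comparison reverses. Memorial's patients skew toward critical, which has a lower base rate.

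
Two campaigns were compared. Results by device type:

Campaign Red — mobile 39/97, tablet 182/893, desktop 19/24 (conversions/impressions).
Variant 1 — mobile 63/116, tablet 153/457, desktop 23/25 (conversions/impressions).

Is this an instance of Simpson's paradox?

No

Mobile: Campaign Red 39/97 = 40.2%, Variant 1 63/116 = 54.3% → Variant 1
Tablet: Campaign Red 182/893 = 20.4%, Variant 1 153/457 = 33.5% → Variant 1
Desktop: Campaign Red 19/24 = 79.2%, Variant 1 23/25 = 92.0% → Variant 1
Overall: Campaign Red 240/1014 = 23.7%, Variant 1 239/598 = 40.0% → Variant 1
Variant 1 wins overall and in every device group — no reversal.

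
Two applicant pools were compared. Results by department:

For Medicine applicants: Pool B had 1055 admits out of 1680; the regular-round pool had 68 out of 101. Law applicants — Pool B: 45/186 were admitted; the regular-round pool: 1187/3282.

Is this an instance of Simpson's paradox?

Medicine: Pool B 1055/1680 = 62.8%, the regular-round pool 68/101 = 67.3% → the regular-round pool
Law: Pool B 45/186 = 24.2%, the regular-round pool 1187/3282 = 36.2% → the regular-round pool
Overall: Pool B 1100/1866 = 58.9%, the regular-round pool 1255/3383 = 37.1% → Pool B
The regular-round pool wins each department group but Pool B wins overall — the comparison reverses. The regular-round pool's applicants skew toward Law, which has a lower base rate.

Yes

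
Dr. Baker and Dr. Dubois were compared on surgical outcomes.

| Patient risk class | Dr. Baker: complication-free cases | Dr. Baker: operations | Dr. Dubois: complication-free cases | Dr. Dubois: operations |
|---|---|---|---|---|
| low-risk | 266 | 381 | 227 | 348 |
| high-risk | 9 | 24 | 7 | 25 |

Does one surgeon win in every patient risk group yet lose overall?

No

Low-risk: Dr. Baker 266/381 = 69.8%, Dr. Dubois 227/348 = 65.2% → Dr. Baker
High-risk: Dr. Baker 9/24 = 37.5%, Dr. Dubois 7/25 = 28.0% → Dr. Baker
Overall: Dr. Baker 275/405 = 67.9%, Dr. Dubois 234/373 = 62.7% → Dr. Baker
Dr. Baker wins overall and in every patient risk group — no reversal.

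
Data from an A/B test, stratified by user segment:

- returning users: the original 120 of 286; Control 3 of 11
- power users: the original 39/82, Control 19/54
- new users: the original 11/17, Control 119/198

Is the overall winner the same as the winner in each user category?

No

Returning users: the original 120/286 = 42.0%, Control 3/11 = 27.3% → the original
Power users: the original 39/82 = 47.6%, Control 19/54 = 35.2% → the original
New users: the original 11/17 = 64.7%, Control 119/198 = 60.1% → the original
Overall: the original 170/385 = 44.2%, Control 141/263 = 53.6% → Control
The original wins each user group but Control wins overall — the comparison reverses. The original's views skew toward returning users, which has a lower base rate.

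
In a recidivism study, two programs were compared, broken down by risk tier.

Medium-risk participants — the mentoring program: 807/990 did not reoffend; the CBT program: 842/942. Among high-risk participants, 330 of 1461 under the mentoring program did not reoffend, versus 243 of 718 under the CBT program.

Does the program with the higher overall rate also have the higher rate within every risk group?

Yes

Medium-risk: the mentoring program 807/990 = 81.5%, the CBT program 842/942 = 89.4% → the CBT program
High-risk: the mentoring program 330/1461 = 22.6%, the CBT program 243/718 = 33.8% → the CBT program
Overall: the mentoring program 1137/2451 = 46.4%, the CBT program 1085/1660 = 65.4% → the CBT program
The CBT program wins overall and in every risk group — no reversal.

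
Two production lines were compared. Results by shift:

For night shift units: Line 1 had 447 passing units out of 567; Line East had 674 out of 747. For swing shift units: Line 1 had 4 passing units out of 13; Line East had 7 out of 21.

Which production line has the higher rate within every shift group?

Line East

Night shift: Line 1 447/567 = 78.8%, Line East 674/747 = 90.2% → Line East
Swing shift: Line 1 4/13 = 30.8%, Line East 7/21 = 33.3% → Line East
Line East has the higher rate in both groups.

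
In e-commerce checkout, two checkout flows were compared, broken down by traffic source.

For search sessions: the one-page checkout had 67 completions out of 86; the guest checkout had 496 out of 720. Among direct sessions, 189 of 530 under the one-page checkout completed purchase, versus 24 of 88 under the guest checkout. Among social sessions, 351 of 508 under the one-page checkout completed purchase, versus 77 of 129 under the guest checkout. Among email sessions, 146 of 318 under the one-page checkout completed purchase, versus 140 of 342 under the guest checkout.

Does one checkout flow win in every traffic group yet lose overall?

Search: the one-page checkout 67/86 = 77.9%, the guest checkout 496/720 = 68.9% → the one-page checkout
Direct: the one-page checkout 189/530 = 35.7%, the guest checkout 24/88 = 27.3% → the one-page checkout
Social: the one-page checkout 351/508 = 69.1%, the guest checkout 77/129 = 59.7% → the one-page checkout
Email: the one-page checkout 146/318 = 45.9%, the guest checkout 140/342 = 40.9% → the one-page checkout
Overall: the one-page checkout 753/1442 = 52.2%, the guest checkout 737/1279 = 57.6% → the guest checkout
The one-page checkout wins each traffic group but the guest checkout wins overall — the comparison reverses. The one-page checkout's sessions skew toward direct, which has a lower base rate.

Yes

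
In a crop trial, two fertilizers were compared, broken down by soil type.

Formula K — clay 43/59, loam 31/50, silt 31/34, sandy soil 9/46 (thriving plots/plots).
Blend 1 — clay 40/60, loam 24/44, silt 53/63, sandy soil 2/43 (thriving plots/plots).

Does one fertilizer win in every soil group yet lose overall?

No

Clay: Formula K 43/59 = 72.9%, Blend 1 40/60 = 66.7% → Formula K
Loam: Formula K 31/50 = 62.0%, Blend 1 24/44 = 54.5% → Formula K
Silt: Formula K 31/34 = 91.2%, Blend 1 53/63 = 84.1% → Formula K
Sandy soil: Formula K 9/46 = 19.6%, Blend 1 2/43 = 4.7% → Formula K
Overall: Formula K 114/189 = 60.3%, Blend 1 119/210 = 56.7% → Formula K
Formula K wins overall and in every soil group — no reversal.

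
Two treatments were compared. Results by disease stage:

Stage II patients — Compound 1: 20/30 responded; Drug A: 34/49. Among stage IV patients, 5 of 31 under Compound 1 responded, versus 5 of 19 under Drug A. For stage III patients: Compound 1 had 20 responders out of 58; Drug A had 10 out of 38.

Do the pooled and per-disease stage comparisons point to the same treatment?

No

Stage II: Compound 1 20/30 = 66.7%, Drug A 34/49 = 69.4% → Drug A
Stage IV: Compound 1 5/31 = 16.1%, Drug A 5/19 = 26.3% → Drug A
Stage III: Compound 1 20/58 = 34.5%, Drug A 10/38 = 26.3% → Compound 1
Overall: Compound 1 45/119 = 37.8%, Drug A 49/106 = 46.2% → Drug A
Neither sweeps: Compound 1 wins 1 of 3 groups, Drug A wins 2. Drug A wins overall but not every group — no Simpson reversal.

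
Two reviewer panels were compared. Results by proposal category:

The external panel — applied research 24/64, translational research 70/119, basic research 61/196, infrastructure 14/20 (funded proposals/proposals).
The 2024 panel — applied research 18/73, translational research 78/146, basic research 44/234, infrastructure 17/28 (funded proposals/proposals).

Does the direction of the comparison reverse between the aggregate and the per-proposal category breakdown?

Applied research: the external panel 24/64 = 37.5%, the 2024 panel 18/73 = 24.7% → the external panel
Translational research: the external panel 70/119 = 58.8%, the 2024 panel 78/146 = 53.4% → the external panel
Basic research: the external panel 61/196 = 31.1%, the 2024 panel 44/234 = 18.8% → the external panel
Infrastructure: the external panel 14/20 = 70.0%, the 2024 panel 17/28 = 60.7% → the external panel
Overall: the external panel 169/399 = 42.4%, the 2024 panel 157/481 = 32.6% → the external panel
The external panel wins overall and in every proposal group — no reversal.

No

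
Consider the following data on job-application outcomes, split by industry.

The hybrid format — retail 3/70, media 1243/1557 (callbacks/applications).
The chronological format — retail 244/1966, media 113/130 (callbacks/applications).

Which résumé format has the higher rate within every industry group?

Retail: the hybrid format 3/70 = 4.3%, the chronological format 244/1966 = 12.4% → the chronological format
Media: the hybrid format 1243/1557 = 79.8%, the chronological format 113/130 = 86.9% → the chronological format
The chronological format has the higher rate in both groups.

the chronological format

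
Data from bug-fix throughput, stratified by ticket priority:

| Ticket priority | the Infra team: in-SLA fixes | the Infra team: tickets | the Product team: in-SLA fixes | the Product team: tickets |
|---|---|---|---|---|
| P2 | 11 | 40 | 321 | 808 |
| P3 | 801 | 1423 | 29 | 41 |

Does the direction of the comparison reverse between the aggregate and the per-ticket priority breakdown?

Yes

P2: the Infra team 11/40 = 27.5%, the Product team 321/808 = 39.7% → the Product team
P3: the Infra team 801/1423 = 56.3%, the Product team 29/41 = 70.7% → the Product team
Overall: the Infra team 812/1463 = 55.5%, the Product team 350/849 = 41.2% → the Infra team
The Product team wins each ticket group but the Infra team wins overall — the comparison reverses. The Product team's tickets skew toward P2, which has a lower base rate.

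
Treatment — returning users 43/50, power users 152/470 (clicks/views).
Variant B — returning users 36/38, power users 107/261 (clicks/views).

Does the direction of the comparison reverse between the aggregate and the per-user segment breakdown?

Returning users: Treatment 43/50 = 86.0%, Variant B 36/38 = 94.7% → Variant B
Power users: Treatment 152/470 = 32.3%, Variant B 107/261 = 41.0% → Variant B
Overall: Treatment 195/520 = 37.5%, Variant B 143/299 = 47.8% → Variant B
Variant B wins overall and in every user group — no reversal.

No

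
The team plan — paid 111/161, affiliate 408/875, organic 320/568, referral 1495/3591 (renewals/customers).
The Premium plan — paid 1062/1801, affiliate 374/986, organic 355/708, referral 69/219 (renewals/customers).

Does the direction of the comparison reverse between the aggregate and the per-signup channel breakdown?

Yes

Paid: the team plan 111/161 = 68.9%, the Premium plan 1062/1801 = 59.0% → the team plan
Affiliate: the team plan 408/875 = 46.6%, the Premium plan 374/986 = 37.9% → the team plan
Organic: the team plan 320/568 = 56.3%, the Premium plan 355/708 = 50.1% → the team plan
Referral: the team plan 1495/3591 = 41.6%, the Premium plan 69/219 = 31.5% → the team plan
Overall: the team plan 2334/5195 = 44.9%, the Premium plan 1860/3714 = 50.1% → the Premium plan
The team plan wins each signup group but the Premium plan wins overall — the comparison reverses. The team plan's customers skew toward referral, which has a lower base rate.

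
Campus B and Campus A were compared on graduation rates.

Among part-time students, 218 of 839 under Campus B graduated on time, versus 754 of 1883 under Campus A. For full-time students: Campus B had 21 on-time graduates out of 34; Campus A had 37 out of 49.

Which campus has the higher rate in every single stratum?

Part-time: Campus B 218/839 = 26.0%, Campus A 754/1883 = 40.0% → Campus A
Full-time: Campus B 21/34 = 61.8%, Campus A 37/49 = 75.5% → Campus A
Campus A has the higher rate in both groups.

Campus A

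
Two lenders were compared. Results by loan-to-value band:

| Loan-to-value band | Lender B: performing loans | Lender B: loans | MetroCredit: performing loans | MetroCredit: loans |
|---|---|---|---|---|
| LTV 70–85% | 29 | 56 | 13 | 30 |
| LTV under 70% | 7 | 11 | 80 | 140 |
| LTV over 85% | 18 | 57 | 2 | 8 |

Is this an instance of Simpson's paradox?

LTV 70–85%: Lender B 29/56 = 51.8%, MetroCredit 13/30 = 43.3% → Lender B
LTV under 70%: Lender B 7/11 = 63.6%, MetroCredit 80/140 = 57.1% → Lender B
LTV over 85%: Lender B 18/57 = 31.6%, MetroCredit 2/8 = 25.0% → Lender B
Overall: Lender B 54/124 = 43.5%, MetroCredit 95/178 = 53.4% → MetroCredit
Lender B wins each loan-to-value group but MetroCredit wins overall — the comparison reverses. Lender B's loans skew toward LTV over 85%, which has a lower base rate.

Yes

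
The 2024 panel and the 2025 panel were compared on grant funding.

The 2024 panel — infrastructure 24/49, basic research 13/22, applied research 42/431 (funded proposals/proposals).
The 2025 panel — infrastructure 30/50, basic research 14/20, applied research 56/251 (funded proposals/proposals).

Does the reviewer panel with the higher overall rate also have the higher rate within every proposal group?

Yes

Infrastructure: the 2024 panel 24/49 = 49.0%, the 2025 panel 30/50 = 60.0% → the 2025 panel
Basic research: the 2024 panel 13/22 = 59.1%, the 2025 panel 14/20 = 70.0% → the 2025 panel
Applied research: the 2024 panel 42/431 = 9.7%, the 2025 panel 56/251 = 22.3% → the 2025 panel
Overall: the 2024 panel 79/502 = 15.7%, the 2025 panel 100/321 = 31.2% → the 2025 panel
The 2025 panel wins overall and in every proposal group — no reversal.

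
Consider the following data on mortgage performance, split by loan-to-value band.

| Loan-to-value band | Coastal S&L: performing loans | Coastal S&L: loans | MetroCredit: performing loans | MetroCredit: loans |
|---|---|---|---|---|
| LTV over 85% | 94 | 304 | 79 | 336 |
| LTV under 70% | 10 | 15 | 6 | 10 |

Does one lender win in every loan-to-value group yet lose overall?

No

LTV over 85%: Coastal S&L 94/304 = 30.9%, MetroCredit 79/336 = 23.5% → Coastal S&L
LTV under 70%: Coastal S&L 10/15 = 66.7%, MetroCredit 6/10 = 60.0% → Coastal S&L
Overall: Coastal S&L 104/319 = 32.6%, MetroCredit 85/346 = 24.6% → Coastal S&L
Coastal S&L wins overall and in every loan-to-value group — no reversal.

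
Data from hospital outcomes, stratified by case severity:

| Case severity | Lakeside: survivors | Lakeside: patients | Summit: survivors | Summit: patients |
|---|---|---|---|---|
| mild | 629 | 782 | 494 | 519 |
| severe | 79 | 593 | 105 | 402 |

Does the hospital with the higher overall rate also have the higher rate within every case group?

Yes

Mild: Lakeside 629/782 = 80.4%, Summit 494/519 = 95.2% → Summit
Severe: Lakeside 79/593 = 13.3%, Summit 105/402 = 26.1% → Summit
Overall: Lakeside 708/1375 = 51.5%, Summit 599/921 = 65.0% → Summit
Summit wins overall and in every case group — no reversal.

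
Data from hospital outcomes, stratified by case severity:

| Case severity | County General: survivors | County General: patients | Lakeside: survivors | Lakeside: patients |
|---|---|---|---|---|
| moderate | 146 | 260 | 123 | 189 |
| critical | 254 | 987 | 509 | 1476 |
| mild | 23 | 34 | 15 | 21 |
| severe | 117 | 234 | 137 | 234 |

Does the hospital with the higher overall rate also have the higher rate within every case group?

Yes

Moderate: County General 146/260 = 56.2%, Lakeside 123/189 = 65.1% → Lakeside
Critical: County General 254/987 = 25.7%, Lakeside 509/1476 = 34.5% → Lakeside
Mild: County General 23/34 = 67.6%, Lakeside 15/21 = 71.4% → Lakeside
Severe: County General 117/234 = 50.0%, Lakeside 137/234 = 58.5% → Lakeside
Overall: County General 540/1515 = 35.6%, Lakeside 784/1920 = 40.8% → Lakeside
Lakeside wins overall and in every case group — no reversal.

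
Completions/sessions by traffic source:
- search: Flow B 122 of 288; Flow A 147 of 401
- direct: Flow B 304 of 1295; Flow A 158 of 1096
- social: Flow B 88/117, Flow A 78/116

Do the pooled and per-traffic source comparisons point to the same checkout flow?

Search: Flow B 122/288 = 42.4%, Flow A 147/401 = 36.7% → Flow B
Direct: Flow B 304/1295 = 23.5%, Flow A 158/1096 = 14.4% → Flow B
Social: Flow B 88/117 = 75.2%, Flow A 78/116 = 67.2% → Flow B
Overall: Flow B 514/1700 = 30.2%, Flow A 383/1613 = 23.7% → Flow B
Flow B wins overall and in every traffic group — no reversal.

Yes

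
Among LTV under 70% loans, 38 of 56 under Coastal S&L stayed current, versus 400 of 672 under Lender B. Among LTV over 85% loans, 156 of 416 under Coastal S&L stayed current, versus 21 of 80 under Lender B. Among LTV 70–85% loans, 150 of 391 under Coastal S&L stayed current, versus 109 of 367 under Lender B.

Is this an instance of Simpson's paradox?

LTV under 70%: Coastal S&L 38/56 = 67.9%, Lender B 400/672 = 59.5% → Coastal S&L
LTV over 85%: Coastal S&L 156/416 = 37.5%, Lender B 21/80 = 26.2% → Coastal S&L
LTV 70–85%: Coastal S&L 150/391 = 38.4%, Lender B 109/367 = 29.7% → Coastal S&L
Overall: Coastal S&L 344/863 = 39.9%, Lender B 530/1119 = 47.4% → Lender B
Coastal S&L wins each loan-to-value group but Lender B wins overall — the comparison reverses. Coastal S&L's loans skew toward LTV over 85%, which has a lower base rate.

Yes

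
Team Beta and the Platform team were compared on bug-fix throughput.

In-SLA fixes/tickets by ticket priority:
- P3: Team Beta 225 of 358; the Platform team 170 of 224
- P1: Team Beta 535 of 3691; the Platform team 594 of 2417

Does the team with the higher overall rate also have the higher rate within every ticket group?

P3: Team Beta 225/358 = 62.8%, the Platform team 170/224 = 75.9% → the Platform team
P1: Team Beta 535/3691 = 14.5%, the Platform team 594/2417 = 24.6% → the Platform team
Overall: Team Beta 760/4049 = 18.8%, the Platform team 764/2641 = 28.9% → the Platform team
The Platform team wins overall and in every ticket group — no reversal.

Yes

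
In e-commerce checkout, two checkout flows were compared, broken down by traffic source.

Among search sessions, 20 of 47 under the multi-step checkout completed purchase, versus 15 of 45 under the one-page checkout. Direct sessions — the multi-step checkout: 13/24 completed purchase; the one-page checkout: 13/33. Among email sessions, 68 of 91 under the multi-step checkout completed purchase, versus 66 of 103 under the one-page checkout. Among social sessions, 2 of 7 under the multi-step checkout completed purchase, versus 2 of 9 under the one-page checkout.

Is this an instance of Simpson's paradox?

Search: the multi-step checkout 20/47 = 42.6%, the one-page checkout 15/45 = 33.3% → the multi-step checkout
Direct: the multi-step checkout 13/24 = 54.2%, the one-page checkout 13/33 = 39.4% → the multi-step checkout
Email: the multi-step checkout 68/91 = 74.7%, the one-page checkout 66/103 = 64.1% → the multi-step checkout
Social: the multi-step checkout 2/7 = 28.6%, the one-page checkout 2/9 = 22.2% → the multi-step checkout
Overall: the multi-step checkout 103/169 = 60.9%, the one-page checkout 96/190 = 50.5% → the multi-step checkout
The multi-step checkout wins overall and in every traffic group — no reversal.

No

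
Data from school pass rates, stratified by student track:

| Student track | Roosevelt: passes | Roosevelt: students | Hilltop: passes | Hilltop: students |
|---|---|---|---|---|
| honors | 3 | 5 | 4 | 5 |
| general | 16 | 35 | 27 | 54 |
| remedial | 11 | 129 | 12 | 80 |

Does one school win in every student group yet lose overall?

Honors: Roosevelt 3/5 = 60.0%, Hilltop 4/5 = 80.0% → Hilltop
General: Roosevelt 16/35 = 45.7%, Hilltop 27/54 = 50.0% → Hilltop
Remedial: Roosevelt 11/129 = 8.5%, Hilltop 12/80 = 15.0% → Hilltop
Overall: Roosevelt 30/169 = 17.8%, Hilltop 43/139 = 30.9% → Hilltop
Hilltop wins overall and in every student group — no reversal.

No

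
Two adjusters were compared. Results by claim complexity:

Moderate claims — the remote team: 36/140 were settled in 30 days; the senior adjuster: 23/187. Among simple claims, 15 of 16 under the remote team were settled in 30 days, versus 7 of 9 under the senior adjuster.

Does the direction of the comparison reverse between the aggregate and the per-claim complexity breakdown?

No

Moderate: the remote team 36/140 = 25.7%, the senior adjuster 23/187 = 12.3% → the remote team
Simple: the remote team 15/16 = 93.8%, the senior adjuster 7/9 = 77.8% → the remote team
Overall: the remote team 51/156 = 32.7%, the senior adjuster 30/196 = 15.3% → the remote team
The remote team wins overall and in every claim group — no reversal.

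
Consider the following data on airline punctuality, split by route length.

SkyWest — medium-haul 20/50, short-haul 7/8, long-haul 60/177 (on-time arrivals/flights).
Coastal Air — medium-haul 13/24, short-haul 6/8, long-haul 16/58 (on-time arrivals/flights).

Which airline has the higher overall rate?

Medium-haul: SkyWest 20/50 = 40.0%, Coastal Air 13/24 = 54.2% → Coastal Air
Short-haul: SkyWest 7/8 = 87.5%, Coastal Air 6/8 = 75.0% → SkyWest
Long-haul: SkyWest 60/177 = 33.9%, Coastal Air 16/58 = 27.6% → SkyWest
Overall: SkyWest 87/235 = 37.0%, Coastal Air 35/90 = 38.9% → Coastal Air
(Neither sweeps every route group, but Coastal Air has the higher pooled rate.)

Coastal Air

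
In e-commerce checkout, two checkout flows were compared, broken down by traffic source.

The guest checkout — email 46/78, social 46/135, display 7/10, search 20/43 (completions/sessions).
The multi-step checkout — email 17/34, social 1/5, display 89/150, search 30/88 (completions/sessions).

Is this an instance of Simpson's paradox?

Email: the guest checkout 46/78 = 59.0%, the multi-step checkout 17/34 = 50.0% → the guest checkout
Social: the guest checkout 46/135 = 34.1%, the multi-step checkout 1/5 = 20.0% → the guest checkout
Display: the guest checkout 7/10 = 70.0%, the multi-step checkout 89/150 = 59.3% → the guest checkout
Search: the guest checkout 20/43 = 46.5%, the multi-step checkout 30/88 = 34.1% → the guest checkout
Overall: the guest checkout 119/266 = 44.7%, the multi-step checkout 137/277 = 49.5% → the multi-step checkout
The guest checkout wins each traffic group but the multi-step checkout wins overall — the comparison reverses. The guest checkout's sessions skew toward social, which has a lower base rate.

Yes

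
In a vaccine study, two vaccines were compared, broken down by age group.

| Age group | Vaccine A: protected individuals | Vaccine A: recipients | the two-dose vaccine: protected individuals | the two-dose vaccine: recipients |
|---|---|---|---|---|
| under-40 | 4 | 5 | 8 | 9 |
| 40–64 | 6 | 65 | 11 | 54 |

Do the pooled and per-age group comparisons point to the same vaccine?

Under-40: Vaccine A 4/5 = 80.0%, the two-dose vaccine 8/9 = 88.9% → the two-dose vaccine
40–64: Vaccine A 6/65 = 9.2%, the two-dose vaccine 11/54 = 20.4% → the two-dose vaccine
Overall: Vaccine A 10/70 = 14.3%, the two-dose vaccine 19/63 = 30.2% → the two-dose vaccine
The two-dose vaccine wins overall and in every age group — no reversal.

Yes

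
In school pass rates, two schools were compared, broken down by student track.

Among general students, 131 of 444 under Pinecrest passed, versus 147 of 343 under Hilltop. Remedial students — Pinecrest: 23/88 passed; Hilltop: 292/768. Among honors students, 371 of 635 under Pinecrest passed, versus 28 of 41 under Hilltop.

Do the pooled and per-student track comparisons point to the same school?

No

General: Pinecrest 131/444 = 29.5%, Hilltop 147/343 = 42.9% → Hilltop
Remedial: Pinecrest 23/88 = 26.1%, Hilltop 292/768 = 38.0% → Hilltop
Honors: Pinecrest 371/635 = 58.4%, Hilltop 28/41 = 68.3% → Hilltop
Overall: Pinecrest 525/1167 = 45.0%, Hilltop 467/1152 = 40.5% → Pinecrest
Hilltop wins each student group but Pinecrest wins overall — the comparison reverses. Hilltop's students skew toward remedial, which has a lower base rate.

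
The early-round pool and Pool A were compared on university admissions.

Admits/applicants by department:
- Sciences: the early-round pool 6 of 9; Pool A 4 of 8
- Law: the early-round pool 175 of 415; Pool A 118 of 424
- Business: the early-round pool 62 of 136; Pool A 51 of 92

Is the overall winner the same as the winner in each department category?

Sciences: the early-round pool 6/9 = 66.7%, Pool A 4/8 = 50.0% → the early-round pool
Law: the early-round pool 175/415 = 42.2%, Pool A 118/424 = 27.8% → the early-round pool
Business: the early-round pool 62/136 = 45.6%, Pool A 51/92 = 55.4% → Pool A
Overall: the early-round pool 243/560 = 43.4%, Pool A 173/524 = 33.0% → the early-round pool
Neither sweeps: the early-round pool wins 2 of 3 groups, Pool A wins 1. The early-round pool wins overall but not every group — no Simpson reversal.

No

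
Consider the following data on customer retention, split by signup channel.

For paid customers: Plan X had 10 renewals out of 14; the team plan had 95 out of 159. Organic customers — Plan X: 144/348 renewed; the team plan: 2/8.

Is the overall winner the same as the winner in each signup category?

Paid: Plan X 10/14 = 71.4%, the team plan 95/159 = 59.7% → Plan X
Organic: Plan X 144/348 = 41.4%, the team plan 2/8 = 25.0% → Plan X
Overall: Plan X 154/362 = 42.5%, the team plan 97/167 = 58.1% → the team plan
Plan X wins each signup group but the team plan wins overall — the comparison reverses. Plan X's customers skew toward organic, which has a lower base rate.

No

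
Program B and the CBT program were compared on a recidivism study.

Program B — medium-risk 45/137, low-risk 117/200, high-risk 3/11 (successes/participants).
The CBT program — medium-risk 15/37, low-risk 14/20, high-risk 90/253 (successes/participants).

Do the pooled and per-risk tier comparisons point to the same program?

Medium-risk: Program B 45/137 = 32.8%, the CBT program 15/37 = 40.5% → the CBT program
Low-risk: Program B 117/200 = 58.5%, the CBT program 14/20 = 70.0% → the CBT program
High-risk: Program B 3/11 = 27.3%, the CBT program 90/253 = 35.6% → the CBT program
Overall: Program B 165/348 = 47.4%, the CBT program 119/310 = 38.4% → Program B
The CBT program wins each risk group but Program B wins overall — the comparison reverses. The CBT program's participants skew toward high-risk, which has a lower base rate.

No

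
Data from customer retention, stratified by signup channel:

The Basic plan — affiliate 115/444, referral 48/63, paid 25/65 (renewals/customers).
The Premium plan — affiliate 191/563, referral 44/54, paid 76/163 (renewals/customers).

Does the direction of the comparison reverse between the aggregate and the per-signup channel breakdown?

No

Affiliate: the Basic plan 115/444 = 25.9%, the Premium plan 191/563 = 33.9% → the Premium plan
Referral: the Basic plan 48/63 = 76.2%, the Premium plan 44/54 = 81.5% → the Premium plan
Paid: the Basic plan 25/65 = 38.5%, the Premium plan 76/163 = 46.6% → the Premium plan
Overall: the Basic plan 188/572 = 32.9%, the Premium plan 311/780 = 39.9% → the Premium plan
The Premium plan wins overall and in every signup group — no reversal.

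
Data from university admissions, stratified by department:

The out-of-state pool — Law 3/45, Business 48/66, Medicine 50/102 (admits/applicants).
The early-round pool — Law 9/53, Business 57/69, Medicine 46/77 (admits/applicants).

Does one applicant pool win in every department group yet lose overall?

No

Law: the out-of-state pool 3/45 = 6.7%, the early-round pool 9/53 = 17.0% → the early-round pool
Business: the out-of-state pool 48/66 = 72.7%, the early-round pool 57/69 = 82.6% → the early-round pool
Medicine: the out-of-state pool 50/102 = 49.0%, the early-round pool 46/77 = 59.7% → the early-round pool
Overall: the out-of-state pool 101/213 = 47.4%, the early-round pool 112/199 = 56.3% → the early-round pool
The early-round pool wins overall and in every department group — no reversal.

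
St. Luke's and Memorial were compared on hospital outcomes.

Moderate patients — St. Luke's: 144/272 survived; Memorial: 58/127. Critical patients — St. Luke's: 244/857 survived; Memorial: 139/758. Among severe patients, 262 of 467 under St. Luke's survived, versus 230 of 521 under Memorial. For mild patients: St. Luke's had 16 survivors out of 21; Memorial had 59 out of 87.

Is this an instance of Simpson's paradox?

No

Moderate: St. Luke's 144/272 = 52.9%, Memorial 58/127 = 45.7% → St. Luke's
Critical: St. Luke's 244/857 = 28.5%, Memorial 139/758 = 18.3% → St. Luke's
Severe: St. Luke's 262/467 = 56.1%, Memorial 230/521 = 44.1% → St. Luke's
Mild: St. Luke's 16/21 = 76.2%, Memorial 59/87 = 67.8% → St. Luke's
Overall: St. Luke's 666/1617 = 41.2%, Memorial 486/1493 = 32.6% → St. Luke's
St. Luke's wins overall and in every case group — no reversal.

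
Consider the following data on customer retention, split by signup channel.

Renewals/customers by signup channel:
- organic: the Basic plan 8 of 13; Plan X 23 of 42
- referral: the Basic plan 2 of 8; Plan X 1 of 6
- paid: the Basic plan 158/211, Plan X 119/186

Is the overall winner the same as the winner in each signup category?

Yes

Organic: the Basic plan 8/13 = 61.5%, Plan X 23/42 = 54.8% → the Basic plan
Referral: the Basic plan 2/8 = 25.0%, Plan X 1/6 = 16.7% → the Basic plan
Paid: the Basic plan 158/211 = 74.9%, Plan X 119/186 = 64.0% → the Basic plan
Overall: the Basic plan 168/232 = 72.4%, Plan X 143/234 = 61.1% → the Basic plan
The Basic plan wins overall and in every signup group — no reversal.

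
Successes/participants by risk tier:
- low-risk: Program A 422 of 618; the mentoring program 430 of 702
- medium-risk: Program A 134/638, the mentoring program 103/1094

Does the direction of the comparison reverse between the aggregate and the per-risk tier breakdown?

No

Low-risk: Program A 422/618 = 68.3%, the mentoring program 430/702 = 61.3% → Program A
Medium-risk: Program A 134/638 = 21.0%, the mentoring program 103/1094 = 9.4% → Program A
Overall: Program A 556/1256 = 44.3%, the mentoring program 533/1796 = 29.7% → Program A
Program A wins overall and in every risk group — no reversal.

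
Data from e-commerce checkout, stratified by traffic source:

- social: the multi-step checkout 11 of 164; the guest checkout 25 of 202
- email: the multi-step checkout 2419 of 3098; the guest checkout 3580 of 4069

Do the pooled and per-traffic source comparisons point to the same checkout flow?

Yes

Social: the multi-step checkout 11/164 = 6.7%, the guest checkout 25/202 = 12.4% → the guest checkout
Email: the multi-step checkout 2419/3098 = 78.1%, the guest checkout 3580/4069 = 88.0% → the guest checkout
Overall: the multi-step checkout 2430/3262 = 74.5%, the guest checkout 3605/4271 = 84.4% → the guest checkout
The guest checkout wins overall and in every traffic group — no reversal.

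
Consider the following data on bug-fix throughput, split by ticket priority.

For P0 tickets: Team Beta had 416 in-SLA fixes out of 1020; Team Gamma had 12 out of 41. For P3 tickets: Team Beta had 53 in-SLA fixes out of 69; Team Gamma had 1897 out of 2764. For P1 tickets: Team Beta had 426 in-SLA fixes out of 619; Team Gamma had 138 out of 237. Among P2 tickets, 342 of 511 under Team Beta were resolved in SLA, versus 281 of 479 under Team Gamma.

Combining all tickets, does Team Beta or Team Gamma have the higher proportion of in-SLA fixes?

P0: Team Beta 416/1020 = 40.8%, Team Gamma 12/41 = 29.3% → Team Beta
P3: Team Beta 53/69 = 76.8%, Team Gamma 1897/2764 = 68.6% → Team Beta
P1: Team Beta 426/619 = 68.8%, Team Gamma 138/237 = 58.2% → Team Beta
P2: Team Beta 342/511 = 66.9%, Team Gamma 281/479 = 58.7% → Team Beta
Overall: Team Beta 1237/2219 = 55.7%, Team Gamma 2328/3521 = 66.1% → Team Gamma
(Team Beta wins every ticket group but Team Gamma wins overall — Team Beta's tickets skew toward the low-rate P0 group.)

Team Gamma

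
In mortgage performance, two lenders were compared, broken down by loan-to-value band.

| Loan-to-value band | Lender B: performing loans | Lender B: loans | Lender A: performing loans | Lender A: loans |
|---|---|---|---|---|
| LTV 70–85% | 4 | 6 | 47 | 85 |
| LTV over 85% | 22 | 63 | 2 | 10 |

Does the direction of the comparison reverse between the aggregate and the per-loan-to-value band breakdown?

LTV 70–85%: Lender B 4/6 = 66.7%, Lender A 47/85 = 55.3% → Lender B
LTV over 85%: Lender B 22/63 = 34.9%, Lender A 2/10 = 20.0% → Lender B
Overall: Lender B 26/69 = 37.7%, Lender A 49/95 = 51.6% → Lender A
Lender B wins each loan-to-value group but Lender A wins overall — the comparison reverses. Lender B's loans skew toward LTV over 85%, which has a lower base rate.

Yes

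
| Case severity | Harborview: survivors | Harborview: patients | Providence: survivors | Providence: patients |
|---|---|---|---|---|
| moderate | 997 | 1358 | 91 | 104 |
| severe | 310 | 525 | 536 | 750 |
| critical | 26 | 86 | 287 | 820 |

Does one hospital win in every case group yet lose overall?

Yes

Moderate: Harborview 997/1358 = 73.4%, Providence 91/104 = 87.5% → Providence
Severe: Harborview 310/525 = 59.0%, Providence 536/750 = 71.5% → Providence
Critical: Harborview 26/86 = 30.2%, Providence 287/820 = 35.0% → Providence
Overall: Harborview 1333/1969 = 67.7%, Providence 914/1674 = 54.6% → Harborview
Providence wins each case group but Harborview wins overall — the comparison reverses. Providence's patients skew toward critical, which has a lower base rate.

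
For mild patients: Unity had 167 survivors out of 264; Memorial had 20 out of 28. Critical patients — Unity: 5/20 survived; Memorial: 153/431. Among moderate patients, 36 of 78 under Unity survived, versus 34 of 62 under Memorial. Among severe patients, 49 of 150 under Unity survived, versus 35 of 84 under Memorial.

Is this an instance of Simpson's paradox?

Yes

Mild: Unity 167/264 = 63.3%, Memorial 20/28 = 71.4% → Memorial
Critical: Unity 5/20 = 25.0%, Memorial 153/431 = 35.5% → Memorial
Moderate: Unity 36/78 = 46.2%, Memorial 34/62 = 54.8% → Memorial
Severe: Unity 49/150 = 32.7%, Memorial 35/84 = 41.7% → Memorial
Overall: Unity 257/512 = 50.2%, Memorial 242/605 = 40.0% → Unity
Memorial wins each case group but Unity wins overall — the comparison reverses. Memorial's patients skew toward critical, which has a lower base rate.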